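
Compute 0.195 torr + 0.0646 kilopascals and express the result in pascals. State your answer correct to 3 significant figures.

90.6 Pa

0.195 torr = 25.9979 Pa and 0.0646 kPa = 64.6000 Pa.
25.9979 + 64.6000 ≈ 90.6 Pa.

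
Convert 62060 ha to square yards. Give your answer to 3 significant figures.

7.42 × 10^8 square yards

1 hectare = 11959.9 yd².
62060 × 11959.9 ≈ 7.42 × 10^8 yd².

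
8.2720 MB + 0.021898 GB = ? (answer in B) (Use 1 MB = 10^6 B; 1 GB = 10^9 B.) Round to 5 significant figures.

3.0170 × 10^7 B

8.2720 MB = 8.27200 × 10^6 B and 0.021898 GB = 2.18980 × 10^7 B.
8.27200 × 10^6 + 2.18980 × 10^7 ≈ 3.0170 × 10^7 B.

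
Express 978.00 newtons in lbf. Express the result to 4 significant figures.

219.9 lbf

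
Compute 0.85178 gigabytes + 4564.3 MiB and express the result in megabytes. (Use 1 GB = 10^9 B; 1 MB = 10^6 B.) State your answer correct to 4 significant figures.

5638 MB

0.85178 GB = 851.780 MB and 4564.3 MiB = 4786.02 MB.
851.780 + 4786.02 ≈ 5638 MB.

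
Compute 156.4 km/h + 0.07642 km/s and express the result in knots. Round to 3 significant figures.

156.4 km/h = 84.4492 kn and 0.07642 km/s = 148.549 kn.
84.4492 + 148.549 ≈ 233 kn.

233 knots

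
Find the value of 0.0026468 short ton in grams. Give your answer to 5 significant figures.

2401.1 grams

1 short ton = 907185 grams.
0.0026468 × 907185 ≈ 2401.1 g.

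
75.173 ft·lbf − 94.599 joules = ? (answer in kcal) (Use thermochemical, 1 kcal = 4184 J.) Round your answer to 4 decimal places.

0.0017 kcal

75.173 ft·lbf = 0.02435968 kcal and 94.599 J = 0.02260970 kcal.
0.02435968 − 0.02260970 ≈ 0.0017 kcal.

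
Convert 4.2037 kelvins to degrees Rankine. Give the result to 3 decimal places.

7.567 °R

°R = K × 9/5.
Applying the formula gives 7.567 °R.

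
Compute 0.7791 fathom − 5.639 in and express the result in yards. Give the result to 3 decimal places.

0.7791 fathom = 1.55820 yd and 5.639 in = 0.156639 yd.
1.55820 − 0.156639 ≈ 1.402 yd.

1.402 yards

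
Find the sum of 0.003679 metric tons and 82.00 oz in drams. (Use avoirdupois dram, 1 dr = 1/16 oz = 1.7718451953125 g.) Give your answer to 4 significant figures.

0.003679 t = 2076.37 dr and 82.00 oz = 1312.00 dr.
2076.37 + 1312.00 ≈ 3388 dr.

3388 dr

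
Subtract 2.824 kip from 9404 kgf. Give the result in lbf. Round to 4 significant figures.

17910 lbf

9404 kgf = 20732.3 lbf and 2.824 kip = 2824.00 lbf.
20732.3 − 2824.00 ≈ 17910 lbf.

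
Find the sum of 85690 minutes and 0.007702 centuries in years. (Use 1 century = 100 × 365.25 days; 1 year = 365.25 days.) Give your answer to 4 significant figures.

0.9331 yr

85690 min = 0.162921 yr and 0.007702 century = 0.770200 yr.
0.162921 + 0.770200 ≈ 0.9331 yr.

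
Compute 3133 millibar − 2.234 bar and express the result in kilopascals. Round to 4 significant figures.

89.90 kPa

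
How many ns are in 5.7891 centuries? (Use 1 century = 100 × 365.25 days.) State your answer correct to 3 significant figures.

1.83e+19 nanoseconds

1 century = 3.15576e+18 ns.
5.7891 × 3.15576e+18 ≈ 1.83e+19 ns.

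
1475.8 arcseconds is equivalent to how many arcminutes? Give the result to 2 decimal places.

1 arcsec = 0.0166667 arcmin.
Then 1475.8 × 0.0166667 ≈ 24.60 arcmin.

24.60 arcmin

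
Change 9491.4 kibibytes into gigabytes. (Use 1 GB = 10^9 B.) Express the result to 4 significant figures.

0.009719 gigabytes

1 kibibyte = 1.02400e-6 gigabytes.
Then 9491.4 × 1.02400e-6 ≈ 0.009719 GB.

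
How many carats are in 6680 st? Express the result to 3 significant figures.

2.12e+8 carats

1 st = 31751.5 carats.
Thus 6680 × 31751.5 ≈ 2.12e+8 ct.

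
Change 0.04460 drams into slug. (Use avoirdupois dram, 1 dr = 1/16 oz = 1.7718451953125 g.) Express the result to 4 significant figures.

5.415 × 10^-6 slug

1 dr = 0.000121410 slugs.
Then 0.04460 × 0.000121410 ≈ 5.415 × 10^-6 slug.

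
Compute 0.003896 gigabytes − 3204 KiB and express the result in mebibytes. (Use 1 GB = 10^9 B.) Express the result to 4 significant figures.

0.5866 MiB

0.003896 GB = 3.71552 MiB and 3204 KiB = 3.12891 MiB.
3.71552 − 3.12891 ≈ 0.5866 MiB.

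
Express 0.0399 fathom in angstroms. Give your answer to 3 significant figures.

7.30e+8 Å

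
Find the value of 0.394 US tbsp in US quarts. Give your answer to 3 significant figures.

0.00616 US qt

1 US tbsp = 0.0156250 US qt.
Thus 0.394 × 0.0156250 ≈ 0.00616 US qt.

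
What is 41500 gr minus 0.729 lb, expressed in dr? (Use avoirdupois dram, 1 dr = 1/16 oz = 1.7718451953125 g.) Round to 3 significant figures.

41500 gr = 1517.71 dr and 0.729 lb = 186.624 dr.
1517.71 − 186.624 ≈ 1330 dr.

1330 dr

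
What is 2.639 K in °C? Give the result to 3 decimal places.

K = °C + 273.15.
Applying the formula gives -270.511 °C.

-270.511 degrees Celsius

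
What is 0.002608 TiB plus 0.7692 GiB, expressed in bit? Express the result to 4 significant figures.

2.955e+10 bit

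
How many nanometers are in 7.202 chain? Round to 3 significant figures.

1.45 × 10^11 nanometers

1 chain = 2.01168 × 10^10 nanometers.
Then 7.202 × 2.01168 × 10^10 ≈ 1.45 × 10^11 nm.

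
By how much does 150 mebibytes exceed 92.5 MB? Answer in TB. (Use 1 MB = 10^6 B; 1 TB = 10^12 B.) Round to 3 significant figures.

150 MiB = 0.000157286 TB and 92.5 MB = 9.25000 × 10^-5 TB.
0.000157286 − 9.25000 × 10^-5 ≈ 6.48 × 10^-5 TB.

6.48 × 10^-5 terabytes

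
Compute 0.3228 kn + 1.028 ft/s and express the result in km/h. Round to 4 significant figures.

1.726 km/h

0.3228 kn = 0.597826 km/h and 1.028 ft/s = 1.12800 km/h.
0.597826 + 1.12800 ≈ 1.726 km/h.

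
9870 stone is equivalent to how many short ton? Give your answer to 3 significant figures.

69.1 short ton

1 st = 0.00700000 short ton.
Thus 9870 × 0.00700000 ≈ 69.1 short ton.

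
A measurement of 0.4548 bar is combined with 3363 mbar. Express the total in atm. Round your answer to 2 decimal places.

0.4548 bar = 0.448853 atm and 3363 mbar = 3.31902 atm.
0.448853 + 3.31902 ≈ 3.77 atm.

3.77 atm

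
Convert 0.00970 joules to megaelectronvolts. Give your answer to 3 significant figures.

1 J = 6.24151 × 10^12 megaelectronvolts.
Thus 0.00970 × 6.24151 × 10^12 ≈ 6.05 × 10^10 MeV.

6.05 × 10^10 MeV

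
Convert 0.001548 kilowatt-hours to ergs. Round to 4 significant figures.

1 kWh = 3.60000e+13 ergs.
So 0.001548 × 3.60000e+13 ≈ 5.573e+10 erg.

5.573e+10 ergs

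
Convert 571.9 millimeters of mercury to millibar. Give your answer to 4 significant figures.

762.5 mbar

1 millimeter of mercury = 1.33322 mbar.
So 571.9 × 1.33322 ≈ 762.5 mbar.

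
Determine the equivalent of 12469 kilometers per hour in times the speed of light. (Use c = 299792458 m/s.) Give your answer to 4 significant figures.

1 kilometer per hour = 9.26567 × 10^-10 c.
12469 × 9.26567 × 10^-10 ≈ 1.155 × 10^-5 c.

1.155 × 10^-5 c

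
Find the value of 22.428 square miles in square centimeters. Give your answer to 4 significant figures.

5.809 × 10^11 square centimeters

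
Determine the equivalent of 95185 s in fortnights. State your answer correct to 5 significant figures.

1 s = 8.26720 × 10^-7 fortnights.
Thus 95185 × 8.26720 × 10^-7 ≈ 0.078691 fortnight.

0.078691 fortnight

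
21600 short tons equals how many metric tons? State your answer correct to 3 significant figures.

1 short ton = 0.907185 metric tons.
So 21600 × 0.907185 ≈ 19600 t.

19600 metric tons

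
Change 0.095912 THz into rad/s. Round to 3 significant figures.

6.03 × 10^11 rad/s

1 terahertz = 6.28319 × 10^12 rad/s.
0.095912 × 6.28319 × 10^12 ≈ 6.03 × 10^11 rad/s.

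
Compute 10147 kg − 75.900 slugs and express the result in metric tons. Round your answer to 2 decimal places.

10147 kg = 10.1470 t and 75.900 slug = 1.10768 t.
10.1470 − 1.10768 ≈ 9.04 t.

9.04 metric tons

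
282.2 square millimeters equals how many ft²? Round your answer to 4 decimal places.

1 square millimeter = 1.07639e-5 ft².
282.2 × 1.07639e-5 ≈ 0.0030 ft².

0.0030 ft²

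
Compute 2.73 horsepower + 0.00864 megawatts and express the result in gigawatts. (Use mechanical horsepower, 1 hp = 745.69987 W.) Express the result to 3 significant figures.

1.07 × 10^-5 GW

2.73 hp = 2.03576 × 10^-6 GW and 0.00864 MW = 8.64000 × 10^-6 GW.
2.03576 × 10^-6 + 8.64000 × 10^-6 ≈ 1.07 × 10^-5 GW.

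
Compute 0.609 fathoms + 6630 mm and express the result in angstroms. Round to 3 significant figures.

7.74 × 10^10 angstroms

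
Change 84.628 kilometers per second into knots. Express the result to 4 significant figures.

164500 kn

1 km/s = 1943.84 kn.
Then 84.628 × 1943.84 ≈ 164500 kn.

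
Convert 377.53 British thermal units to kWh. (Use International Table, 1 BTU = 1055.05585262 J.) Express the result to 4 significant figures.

1 British thermal unit = 0.000293071 kilowatt-hours.
So 377.53 × 0.000293071 ≈ 0.1106 kWh.

0.1106 kilowatt-hours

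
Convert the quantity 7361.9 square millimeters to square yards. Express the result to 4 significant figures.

1 mm² = 1.19599e-6 yd².
7361.9 × 1.19599e-6 ≈ 0.008805 yd².

0.008805 square yards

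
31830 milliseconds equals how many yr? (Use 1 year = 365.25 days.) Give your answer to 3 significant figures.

1.01 × 10^-6 yr

1 millisecond = 3.16881 × 10^-11 yr.
Thus 31830 × 3.16881 × 10^-11 ≈ 1.01 × 10^-6 yr.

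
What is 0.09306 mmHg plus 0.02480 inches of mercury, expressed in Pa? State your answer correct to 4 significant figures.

0.09306 mmHg = 12.4070 Pa and 0.02480 inHg = 83.9824 Pa.
12.4070 + 83.9824 ≈ 96.39 Pa.

96.39 Pa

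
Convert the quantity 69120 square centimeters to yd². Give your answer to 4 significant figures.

8.267 yd²

1 cm² = 0.000119599 yd².
69120 × 0.000119599 ≈ 8.267 yd².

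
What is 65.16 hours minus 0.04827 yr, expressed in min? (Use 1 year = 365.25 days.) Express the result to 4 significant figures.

-21480 min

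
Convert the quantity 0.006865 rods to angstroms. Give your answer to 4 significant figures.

1 rod = 5.02920e+10 angstroms.
Then 0.006865 × 5.02920e+10 ≈ 3.453e+8 Å.

3.453e+8 angstroms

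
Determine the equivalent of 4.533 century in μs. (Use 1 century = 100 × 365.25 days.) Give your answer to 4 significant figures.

1 century = 3.15576 × 10^15 μs.
4.533 × 3.15576 × 10^15 ≈ 1.431 × 10^16 μs.

1.431 × 10^16 microseconds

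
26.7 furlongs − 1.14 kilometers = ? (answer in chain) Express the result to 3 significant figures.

210 chain

26.7 furlong = 267.000 chain and 1.14 km = 56.6691 chain.
267.000 − 56.6691 ≈ 210 chain.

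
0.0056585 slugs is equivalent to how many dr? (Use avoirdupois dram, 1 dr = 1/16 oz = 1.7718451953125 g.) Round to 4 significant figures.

1 slug = 8236.56 dr.
0.0056585 × 8236.56 ≈ 46.61 dr.

46.61 drams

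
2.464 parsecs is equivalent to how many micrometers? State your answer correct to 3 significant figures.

1 pc = 3.08568e+22 micrometers.
Thus 2.464 × 3.08568e+22 ≈ 7.60e+22 μm.

7.60e+22 micrometers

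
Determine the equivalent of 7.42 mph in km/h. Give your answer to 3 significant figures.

1 mile per hour = 1.60934 kilometers per hour.
Then 7.42 × 1.60934 ≈ 11.9 km/h.

11.9 kilometers per hour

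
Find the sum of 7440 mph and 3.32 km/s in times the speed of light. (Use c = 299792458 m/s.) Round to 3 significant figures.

2.22 × 10^-5 times the speed of light

7440 mph = 1.10943 × 10^-5 c and 3.32 km/s = 1.10743 × 10^-5 c.
1.10943 × 10^-5 + 1.10743 × 10^-5 ≈ 2.22 × 10^-5 c.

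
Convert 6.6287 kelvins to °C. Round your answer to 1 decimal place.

-266.5 °C

K = °C + 273.15.
Applying the formula gives -266.5 °C.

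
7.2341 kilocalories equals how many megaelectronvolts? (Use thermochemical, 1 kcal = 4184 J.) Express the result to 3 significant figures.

1.89e+17 MeV

1 kcal = 2.61145e+16 MeV.
Then 7.2341 × 2.61145e+16 ≈ 1.89e+17 MeV.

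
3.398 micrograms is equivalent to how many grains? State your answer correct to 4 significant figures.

1 microgram = 1.54324e-5 gr.
Then 3.398 × 1.54324e-5 ≈ 5.244e-5 gr.

5.244e-5 gr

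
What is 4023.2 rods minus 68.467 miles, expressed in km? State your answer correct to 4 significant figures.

-89.95 kilometers

4023.2 rod = 20.2335 km and 68.467 mi = 110.187 km.
20.2335 − 110.187 ≈ -89.95 km.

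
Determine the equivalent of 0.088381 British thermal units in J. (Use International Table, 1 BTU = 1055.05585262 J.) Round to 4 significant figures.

1 British thermal unit = 1055.06 joules.
So 0.088381 × 1055.06 ≈ 93.25 J.

93.25 J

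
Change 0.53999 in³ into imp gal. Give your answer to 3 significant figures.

0.00195 imperial gallons

1 in³ = 0.00360465 imperial gallons.
Then 0.53999 × 0.00360465 ≈ 0.00195 imp gal.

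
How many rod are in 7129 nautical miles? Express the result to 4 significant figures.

1 nmi = 368.249 rod.
Then 7129 × 368.249 ≈ 2.625e+6 rod.

2.625e+6 rods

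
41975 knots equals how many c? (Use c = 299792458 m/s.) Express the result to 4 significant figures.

7.203e-5 c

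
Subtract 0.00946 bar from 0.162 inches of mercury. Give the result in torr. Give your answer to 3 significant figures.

0.162 inHg = 4.11480 torr and 0.00946 bar = 7.09558 torr.
4.11480 − 7.09558 ≈ -2.98 torr.

-2.98 torr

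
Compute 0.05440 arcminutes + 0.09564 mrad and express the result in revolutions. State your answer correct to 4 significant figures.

1.774 × 10^-5 rev

0.05440 arcmin = 2.51852 × 10^-6 rev and 0.09564 mrad = 1.52216 × 10^-5 rev.
2.51852 × 10^-6 + 1.52216 × 10^-5 ≈ 1.774 × 10^-5 rev.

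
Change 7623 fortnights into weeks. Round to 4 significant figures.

15250 weeks

1 fortnight = 2.00000 wk.
Thus 7623 × 2.00000 ≈ 15250 wk.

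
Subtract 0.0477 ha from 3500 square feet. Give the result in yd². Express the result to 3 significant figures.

3500 ft² = 388.889 yd² and 0.0477 ha = 570.487 yd².
388.889 − 570.487 ≈ -182 yd².

-182 square yards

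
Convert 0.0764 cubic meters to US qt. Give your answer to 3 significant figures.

1 m³ = 1056.69 US quarts.
0.0764 × 1056.69 ≈ 80.7 US qt.

80.7 US qt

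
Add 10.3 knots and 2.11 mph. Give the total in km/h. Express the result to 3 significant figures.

22.5 kilometers per hour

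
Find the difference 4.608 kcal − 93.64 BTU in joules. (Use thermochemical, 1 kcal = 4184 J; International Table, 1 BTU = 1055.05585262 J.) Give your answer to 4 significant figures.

4.608 kcal = 19279.9 J and 93.64 BTU = 98795.4 J.
19279.9 − 98795.4 ≈ -79520 J.

-79520 J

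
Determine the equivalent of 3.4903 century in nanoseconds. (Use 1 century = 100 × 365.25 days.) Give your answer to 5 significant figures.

1.1015 × 10^19 nanoseconds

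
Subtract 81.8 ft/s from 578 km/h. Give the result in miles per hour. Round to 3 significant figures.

303 miles per hour

578 km/h = 359.153 mph and 81.8 ft/s = 55.7727 mph.
359.153 − 55.7727 ≈ 303 mph.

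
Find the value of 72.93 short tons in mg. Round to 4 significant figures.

6.616 × 10^10 mg

1 short ton = 9.07185 × 10^8 mg.
72.93 × 9.07185 × 10^8 ≈ 6.616 × 10^10 mg.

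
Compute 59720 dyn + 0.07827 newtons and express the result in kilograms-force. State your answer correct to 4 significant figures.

59720 dyn = 0.0608975 kgf and 0.07827 N = 0.00798132 kgf.
0.0608975 + 0.00798132 ≈ 0.06888 kgf.

0.06888 kgf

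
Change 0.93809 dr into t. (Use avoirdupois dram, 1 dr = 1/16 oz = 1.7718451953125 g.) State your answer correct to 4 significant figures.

1.662e-6 t

1 dr = 1.77185e-6 t.
Thus 0.93809 × 1.77185e-6 ≈ 1.662e-6 t.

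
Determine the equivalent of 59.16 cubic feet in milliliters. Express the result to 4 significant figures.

1.675 × 10^6 milliliters

1 cubic foot = 28316.8 milliliters.
59.16 × 28316.8 ≈ 1.675 × 10^6 mL.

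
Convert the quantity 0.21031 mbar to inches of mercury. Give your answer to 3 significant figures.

0.00621 inHg

1 millibar = 0.0295300 inHg.
0.21031 × 0.0295300 ≈ 0.00621 inHg.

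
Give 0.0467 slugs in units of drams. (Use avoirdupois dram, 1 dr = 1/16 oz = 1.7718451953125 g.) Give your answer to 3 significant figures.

385 dr

1 slug = 8236.56 dr.
Then 0.0467 × 8236.56 ≈ 385 dr.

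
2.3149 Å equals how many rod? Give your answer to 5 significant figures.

1 angstrom = 1.98839e-11 rods.
So 2.3149 × 1.98839e-11 ≈ 4.6029e-11 rod.

4.6029e-11 rods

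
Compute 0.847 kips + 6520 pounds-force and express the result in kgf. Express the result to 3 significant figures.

3340 kgf

0.847 kip = 384.193 kgf and 6520 lbf = 2957.42 kgf.
384.193 + 2957.42 ≈ 3340 kgf.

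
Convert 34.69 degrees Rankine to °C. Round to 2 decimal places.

°R = (°C + 273.15) × 9/5.
Applying the formula gives -253.88 °C.

-253.88 degrees Celsius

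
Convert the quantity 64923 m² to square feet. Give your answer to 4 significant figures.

698800 ft²

1 square meter = 10.7639 square feet.
Then 64923 × 10.7639 ≈ 698800 ft².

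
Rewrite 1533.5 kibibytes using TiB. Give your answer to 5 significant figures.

1 KiB = 9.31323e-10 TiB.
1533.5 × 9.31323e-10 ≈ 1.4282e-6 TiB.

1.4282e-6 TiB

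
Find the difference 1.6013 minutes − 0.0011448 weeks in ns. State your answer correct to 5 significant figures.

-5.9630e+11 ns

1.6013 min = 9.60780e+10 ns and 0.0011448 wk = 6.92375e+11 ns.
9.60780e+10 − 6.92375e+11 ≈ -5.9630e+11 ns.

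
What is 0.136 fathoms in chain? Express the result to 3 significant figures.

0.0124 chain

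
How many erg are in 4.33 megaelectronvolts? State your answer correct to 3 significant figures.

1 megaelectronvolt = 1.60218e-6 erg.
Then 4.33 × 1.60218e-6 ≈ 6.94e-6 erg.

6.94e-6 erg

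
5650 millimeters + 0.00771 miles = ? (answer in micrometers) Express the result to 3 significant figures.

1.81e+7 μm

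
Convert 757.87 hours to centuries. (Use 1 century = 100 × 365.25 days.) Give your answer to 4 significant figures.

0.0008646 centuries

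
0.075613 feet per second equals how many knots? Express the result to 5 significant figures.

1 ft/s = 0.592484 knots.
Then 0.075613 × 0.592484 ≈ 0.044799 kn.

0.044799 knots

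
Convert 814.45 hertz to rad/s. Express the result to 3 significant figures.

5120 rad/s

1 hertz = 6.28319 rad/s.
814.45 × 6.28319 ≈ 5120 rad/s.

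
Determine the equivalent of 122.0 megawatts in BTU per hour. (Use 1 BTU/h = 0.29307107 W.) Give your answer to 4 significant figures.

4.163 × 10^8 BTU/h

1 MW = 3.41214 × 10^6 BTU per hour.
So 122.0 × 3.41214 × 10^6 ≈ 4.163 × 10^8 BTU/h.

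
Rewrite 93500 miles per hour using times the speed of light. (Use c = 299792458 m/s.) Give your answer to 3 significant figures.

0.000139 c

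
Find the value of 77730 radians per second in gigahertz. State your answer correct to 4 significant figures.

1 rad/s = 1.59155e-10 GHz.
So 77730 × 1.59155e-10 ≈ 1.237e-5 GHz.

1.237e-5 gigahertz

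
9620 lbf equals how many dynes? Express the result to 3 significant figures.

1 lbf = 444822 dyn.
Thus 9620 × 444822 ≈ 4.28e+9 dyn.

4.28e+9 dyn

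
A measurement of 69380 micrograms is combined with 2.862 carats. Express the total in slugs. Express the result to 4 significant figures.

69380 μg = 4.75404e-6 slug and 2.862 ct = 3.92219e-5 slug.
4.75404e-6 + 3.92219e-5 ≈ 4.398e-5 slug.

4.398e-5 slugs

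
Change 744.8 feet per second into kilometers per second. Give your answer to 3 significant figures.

1 ft/s = 0.000304800 km/s.
So 744.8 × 0.000304800 ≈ 0.227 km/s.

0.227 km/s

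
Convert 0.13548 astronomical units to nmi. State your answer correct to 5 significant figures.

1 au = 8.07764e+7 nmi.
Thus 0.13548 × 8.07764e+7 ≈ 1.0944e+7 nmi.

1.0944e+7 nautical miles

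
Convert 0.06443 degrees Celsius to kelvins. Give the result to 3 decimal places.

273.214 kelvins

K = °C + 273.15.
Applying the formula gives 273.214 K.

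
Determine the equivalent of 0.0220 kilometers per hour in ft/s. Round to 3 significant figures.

1 kilometer per hour = 0.911344 ft/s.
0.0220 × 0.911344 ≈ 0.0200 ft/s.

0.0200 feet per second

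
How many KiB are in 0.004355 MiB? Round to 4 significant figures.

4.460 KiB

1 mebibyte = 1024.00 kibibytes.
Thus 0.004355 × 1024.00 ≈ 4.460 KiB.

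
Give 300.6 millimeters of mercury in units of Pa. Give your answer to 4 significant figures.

40080 pascals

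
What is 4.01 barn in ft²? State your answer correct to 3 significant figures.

4.32 × 10^-27 ft²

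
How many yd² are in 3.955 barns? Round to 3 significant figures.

4.73e-28 yd²

1 barn = 1.19599e-28 square yards.
So 3.955 × 1.19599e-28 ≈ 4.73e-28 yd².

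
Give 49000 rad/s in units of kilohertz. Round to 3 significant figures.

7.80 kilohertz

1 rad/s = 0.000159155 kilohertz.
Then 49000 × 0.000159155 ≈ 7.80 kHz.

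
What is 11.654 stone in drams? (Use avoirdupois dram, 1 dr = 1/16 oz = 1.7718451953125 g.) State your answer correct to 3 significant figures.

1 st = 3584.00 dr.
11.654 × 3584.00 ≈ 41800 dr.

41800 drams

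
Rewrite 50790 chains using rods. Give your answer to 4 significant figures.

203200 rod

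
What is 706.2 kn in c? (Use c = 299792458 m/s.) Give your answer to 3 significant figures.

1.21e-6 c

1 knot = 1.71600e-9 c.
So 706.2 × 1.71600e-9 ≈ 1.21e-6 c.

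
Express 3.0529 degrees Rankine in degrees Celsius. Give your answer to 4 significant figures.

°R = (°C + 273.15) × 9/5.
Applying the formula gives -271.5 °C.

-271.5 °C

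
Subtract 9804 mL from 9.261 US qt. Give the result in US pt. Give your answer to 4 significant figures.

-2.198 US pt

9.261 US qt = 18.52200 US pt and 9804 mL = 20.71954 US pt.
18.52200 − 20.71954 ≈ -2.198 US pt.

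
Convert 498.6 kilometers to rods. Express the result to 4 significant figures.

1 kilometer = 198.839 rod.
Thus 498.6 × 198.839 ≈ 99140 rod.

99140 rods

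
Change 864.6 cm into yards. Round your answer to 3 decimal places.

9.455 yards

1 cm = 0.0109361 yards.
Thus 864.6 × 0.0109361 ≈ 9.455 yd.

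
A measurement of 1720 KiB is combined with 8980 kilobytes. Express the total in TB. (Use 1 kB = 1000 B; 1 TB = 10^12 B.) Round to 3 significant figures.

1.07e-5 TB

1720 KiB = 1.76128e-6 TB and 8980 kB = 8.98000e-6 TB.
1.76128e-6 + 8.98000e-6 ≈ 1.07e-5 TB.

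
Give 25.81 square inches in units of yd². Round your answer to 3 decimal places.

0.020 square yards

1 in² = 0.000771605 yd².
Thus 25.81 × 0.000771605 ≈ 0.020 yd².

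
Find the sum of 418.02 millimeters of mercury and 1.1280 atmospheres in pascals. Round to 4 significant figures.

170000 pascals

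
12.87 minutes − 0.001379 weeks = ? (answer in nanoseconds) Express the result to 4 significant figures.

-6.182e+10 ns

12.87 min = 7.72200e+11 ns and 0.001379 wk = 8.34019e+11 ns.
7.72200e+11 − 8.34019e+11 ≈ -6.182e+10 ns.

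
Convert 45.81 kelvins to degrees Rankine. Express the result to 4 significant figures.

°R = K × 9/5.
Applying the formula gives 82.46 °R.

82.46 °R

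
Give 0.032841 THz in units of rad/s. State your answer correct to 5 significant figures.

2.0635 × 10^11 rad/s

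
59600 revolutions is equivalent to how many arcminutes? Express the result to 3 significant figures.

1 rev = 21600.0 arcmin.
Then 59600 × 21600.0 ≈ 1.29e+9 arcmin.

1.29e+9 arcmin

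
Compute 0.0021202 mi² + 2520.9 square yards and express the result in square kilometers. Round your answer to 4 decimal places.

0.0021202 mi² = 0.00549129 km² and 2520.9 yd² = 0.00210779 km².
0.00549129 + 0.00210779 ≈ 0.0076 km².

0.0076 square kilometers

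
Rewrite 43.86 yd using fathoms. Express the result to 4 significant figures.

21.93 fathom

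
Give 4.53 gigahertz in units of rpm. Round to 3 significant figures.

2.72e+11 revolutions per minute

1 gigahertz = 6.00000e+10 rpm.
Then 4.53 × 6.00000e+10 ≈ 2.72e+11 rpm.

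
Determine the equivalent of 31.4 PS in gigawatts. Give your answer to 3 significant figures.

1 PS = 7.35499 × 10^-7 gigawatts.
Then 31.4 × 7.35499 × 10^-7 ≈ 2.31 × 10^-5 GW.

2.31 × 10^-5 GW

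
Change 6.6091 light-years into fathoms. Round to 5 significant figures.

3.4190e+16 fathom

1 ly = 5.17319e+15 fathoms.
6.6091 × 5.17319e+15 ≈ 3.4190e+16 fathom.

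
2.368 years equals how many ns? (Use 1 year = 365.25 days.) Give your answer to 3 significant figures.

1 yr = 3.15576e+16 nanoseconds.
So 2.368 × 3.15576e+16 ≈ 7.47e+16 ns.

7.47e+16 ns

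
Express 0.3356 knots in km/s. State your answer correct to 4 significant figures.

1 knot = 0.000514444 kilometers per second.
Thus 0.3356 × 0.000514444 ≈ 0.0001726 km/s.

0.0001726 kilometers per second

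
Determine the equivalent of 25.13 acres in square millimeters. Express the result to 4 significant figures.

1 acre = 4.04686 × 10^9 mm².
Then 25.13 × 4.04686 × 10^9 ≈ 1.017 × 10^11 mm².

1.017 × 10^11 mm²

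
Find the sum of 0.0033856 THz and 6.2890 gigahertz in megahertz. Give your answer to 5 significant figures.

9674.6 MHz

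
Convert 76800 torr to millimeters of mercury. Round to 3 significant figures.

76800 millimeters of mercury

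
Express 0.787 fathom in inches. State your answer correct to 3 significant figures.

56.7 in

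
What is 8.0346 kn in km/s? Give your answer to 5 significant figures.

1 kn = 0.000514444 kilometers per second.
So 8.0346 × 0.000514444 ≈ 0.0041334 km/s.

0.0041334 km/s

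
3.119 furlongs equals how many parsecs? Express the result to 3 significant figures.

1 furlong = 6.51941 × 10^-15 pc.
Thus 3.119 × 6.51941 × 10^-15 ≈ 2.03 × 10^-14 pc.

2.03 × 10^-14 pc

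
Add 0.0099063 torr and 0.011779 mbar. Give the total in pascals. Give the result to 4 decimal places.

0.0099063 torr = 1.32073 Pa and 0.011779 mbar = 1.17790 Pa.
1.32073 + 1.17790 ≈ 2.4986 Pa.

2.4986 Pa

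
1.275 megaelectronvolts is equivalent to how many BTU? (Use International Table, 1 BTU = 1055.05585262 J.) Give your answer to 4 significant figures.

1.936 × 10^-16 BTU

1 MeV = 1.51857 × 10^-16 BTU.
So 1.275 × 1.51857 × 10^-16 ≈ 1.936 × 10^-16 BTU.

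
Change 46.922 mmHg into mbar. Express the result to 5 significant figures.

1 mmHg = 1.333224 mbar.
Then 46.922 × 1.333224 ≈ 62.558 mbar.

62.558 mbar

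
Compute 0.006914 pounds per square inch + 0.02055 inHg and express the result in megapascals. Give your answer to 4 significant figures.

0.0001173 megapascals

0.006914 psi = 4.76704 × 10^-5 MPa and 0.02055 inHg = 6.95903 × 10^-5 MPa.
4.76704 × 10^-5 + 6.95903 × 10^-5 ≈ 0.0001173 MPa.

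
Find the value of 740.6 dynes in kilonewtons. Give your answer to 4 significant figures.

7.406e-6 kN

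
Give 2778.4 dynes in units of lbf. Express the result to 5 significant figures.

1 dyne = 2.24809e-6 lbf.
Then 2778.4 × 2.24809e-6 ≈ 0.0062461 lbf.

0.0062461 lbf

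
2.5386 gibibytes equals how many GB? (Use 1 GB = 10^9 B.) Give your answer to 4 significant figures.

2.726 GB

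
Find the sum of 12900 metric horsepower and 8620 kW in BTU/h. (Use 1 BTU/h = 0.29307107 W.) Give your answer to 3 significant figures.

12900 PS = 3.23742 × 10^7 BTU/h and 8620 kW = 2.94127 × 10^7 BTU/h.
3.23742 × 10^7 + 2.94127 × 10^7 ≈ 6.18 × 10^7 BTU/h.

6.18 × 10^7 BTU per hour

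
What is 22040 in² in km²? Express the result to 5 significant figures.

1.4219e-5 square kilometers

1 in² = 6.45160e-10 square kilometers.
So 22040 × 6.45160e-10 ≈ 1.4219e-5 km².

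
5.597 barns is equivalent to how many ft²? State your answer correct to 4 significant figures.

6.025e-27 ft²

1 barn = 1.07639e-27 ft².
Then 5.597 × 1.07639e-27 ≈ 6.025e-27 ft².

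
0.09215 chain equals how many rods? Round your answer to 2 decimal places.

0.37 rod

1 chain = 4.00000 rods.
So 0.09215 × 4.00000 ≈ 0.37 rod.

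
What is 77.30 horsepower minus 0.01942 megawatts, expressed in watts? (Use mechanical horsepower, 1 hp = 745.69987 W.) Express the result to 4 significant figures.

38220 W

77.30 hp = 57642.6 W and 0.01942 MW = 19420.0 W.
57642.6 − 19420.0 ≈ 38220 W.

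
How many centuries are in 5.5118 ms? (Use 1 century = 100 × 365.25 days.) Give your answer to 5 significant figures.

1.7466e-12 century

1 millisecond = 3.16881e-13 century.
Thus 5.5118 × 3.16881e-13 ≈ 1.7466e-12 century.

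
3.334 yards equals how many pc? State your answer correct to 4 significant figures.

9.880e-17 parsecs

1 yd = 2.96337e-17 pc.
3.334 × 2.96337e-17 ≈ 9.880e-17 pc.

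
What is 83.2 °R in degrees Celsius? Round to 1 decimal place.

-226.9 degrees Celsius

°R = (°C + 273.15) × 9/5.
Applying the formula gives -226.9 °C.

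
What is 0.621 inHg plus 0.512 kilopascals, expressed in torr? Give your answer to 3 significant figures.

19.6 torr

0.621 inHg = 15.7734 torr and 0.512 kPa = 3.84032 torr.
15.7734 + 3.84032 ≈ 19.6 torr.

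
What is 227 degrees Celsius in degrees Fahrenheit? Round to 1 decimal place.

440.6 °F

°C = (°F − 32) × 5/9.
Applying the formula gives 440.6 °F.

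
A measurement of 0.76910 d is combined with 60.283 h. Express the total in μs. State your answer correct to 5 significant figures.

0.76910 d = 6.64502e+10 μs and 60.283 h = 2.17019e+11 μs.
6.64502e+10 + 2.17019e+11 ≈ 2.8347e+11 μs.

2.8347e+11 microseconds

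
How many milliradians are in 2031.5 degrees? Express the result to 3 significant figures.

35500 milliradians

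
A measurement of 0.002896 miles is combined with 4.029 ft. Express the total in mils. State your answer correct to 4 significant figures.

0.002896 mi = 183491 mil and 4.029 ft = 48348.0 mil.
183491 + 48348.0 ≈ 231800 mil.

231800 mil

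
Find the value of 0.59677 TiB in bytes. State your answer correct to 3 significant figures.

1 TiB = 1.09951 × 10^12 bytes.
Thus 0.59677 × 1.09951 × 10^12 ≈ 6.56 × 10^11 B.

6.56 × 10^11 B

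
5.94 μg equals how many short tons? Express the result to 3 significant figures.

1 microgram = 1.10231 × 10^-12 short tons.
So 5.94 × 1.10231 × 10^-12 ≈ 6.55 × 10^-12 short ton.

6.55 × 10^-12 short tons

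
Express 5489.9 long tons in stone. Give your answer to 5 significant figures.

878380 st

1 long ton = 160.000 stone.
So 5489.9 × 160.000 ≈ 878380 st.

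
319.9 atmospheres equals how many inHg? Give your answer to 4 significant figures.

1 atm = 29.9213 inHg.
319.9 × 29.9213 ≈ 9572 inHg.

9572 inches of mercury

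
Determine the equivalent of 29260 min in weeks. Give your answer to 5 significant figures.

2.9028 weeks

1 min = 9.92063e-5 wk.
29260 × 9.92063e-5 ≈ 2.9028 wk.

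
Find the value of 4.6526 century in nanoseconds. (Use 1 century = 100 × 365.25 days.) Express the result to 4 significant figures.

1.468e+19 ns

1 century = 3.15576e+18 nanoseconds.
Then 4.6526 × 3.15576e+18 ≈ 1.468e+19 ns.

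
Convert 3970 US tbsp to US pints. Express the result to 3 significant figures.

1 US tbsp = 0.0312500 US pints.
Thus 3970 × 0.0312500 ≈ 124 US pt.

124 US pt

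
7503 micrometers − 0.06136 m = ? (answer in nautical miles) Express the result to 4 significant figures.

-2.908 × 10^-5 nautical miles

7503 μm = 4.05130 × 10^-6 nmi and 0.06136 m = 3.31317 × 10^-5 nmi.
4.05130 × 10^-6 − 3.31317 × 10^-5 ≈ -2.908 × 10^-5 nmi.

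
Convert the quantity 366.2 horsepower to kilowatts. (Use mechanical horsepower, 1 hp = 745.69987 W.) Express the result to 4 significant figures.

1 horsepower = 0.745700 kW.
Thus 366.2 × 0.745700 ≈ 273.1 kW.

273.1 kilowatts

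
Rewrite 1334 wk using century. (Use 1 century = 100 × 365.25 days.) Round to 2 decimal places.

0.26 century

1 week = 0.000191650 centuries.
So 1334 × 0.000191650 ≈ 0.26 century.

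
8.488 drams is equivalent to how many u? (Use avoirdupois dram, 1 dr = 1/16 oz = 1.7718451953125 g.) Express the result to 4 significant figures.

9.057 × 10^24 atomic mass units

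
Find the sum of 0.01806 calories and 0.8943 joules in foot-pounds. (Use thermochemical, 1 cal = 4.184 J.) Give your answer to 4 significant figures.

0.7153 ft·lbf

0.01806 cal = 0.0557324 ft·lbf and 0.8943 J = 0.659602 ft·lbf.
0.0557324 + 0.659602 ≈ 0.7153 ft·lbf.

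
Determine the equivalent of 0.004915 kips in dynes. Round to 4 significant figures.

1 kip = 4.44822 × 10^8 dynes.
0.004915 × 4.44822 × 10^8 ≈ 2.186 × 10^6 dyn.

2.186 × 10^6 dyn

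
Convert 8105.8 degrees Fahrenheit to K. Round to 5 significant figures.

4758.6 K

K = (°F + 459.67) × 5/9.
Applying the formula gives 4758.6 K.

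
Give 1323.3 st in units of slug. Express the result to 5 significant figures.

1 stone = 0.435133 slug.
So 1323.3 × 0.435133 ≈ 575.81 slug.

575.81 slugs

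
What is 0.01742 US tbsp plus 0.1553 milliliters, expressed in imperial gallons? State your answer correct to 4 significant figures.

0.01742 US tbsp = 5.66609e-5 imp gal and 0.1553 mL = 3.41612e-5 imp gal.
5.66609e-5 + 3.41612e-5 ≈ 9.082e-5 imp gal.

9.082e-5 imp gal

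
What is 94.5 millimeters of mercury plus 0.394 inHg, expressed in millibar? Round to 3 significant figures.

139 millibar

94.5 mmHg = 125.990 mbar and 0.394 inHg = 13.3424 mbar.
125.990 + 13.3424 ≈ 139 mbar.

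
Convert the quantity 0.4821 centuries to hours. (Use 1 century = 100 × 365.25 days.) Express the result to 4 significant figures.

1 century = 876600 hours.
0.4821 × 876600 ≈ 422600 h.

422600 h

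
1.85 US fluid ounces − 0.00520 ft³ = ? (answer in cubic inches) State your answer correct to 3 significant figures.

-5.65 in³

1.85 US fl oz = 3.33867 in³ and 0.00520 ft³ = 8.98560 in³.
3.33867 − 8.98560 ≈ -5.65 in³.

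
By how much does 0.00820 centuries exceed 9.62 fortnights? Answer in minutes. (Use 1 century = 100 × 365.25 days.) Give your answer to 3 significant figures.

237000 min

0.00820 century = 431287 min and 9.62 fortnight = 193939 min.
431287 − 193939 ≈ 237000 min.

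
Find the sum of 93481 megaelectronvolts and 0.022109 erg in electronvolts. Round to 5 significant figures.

1.0728 × 10^11 eV

93481 MeV = 9.34810 × 10^10 eV and 0.022109 erg = 1.37994 × 10^10 eV.
9.34810 × 10^10 + 1.37994 × 10^10 ≈ 1.0728 × 10^11 eV.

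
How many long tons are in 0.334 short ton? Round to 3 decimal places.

0.298 long tons

1 short ton = 0.892857 long tons.
0.334 × 0.892857 ≈ 0.298 long ton.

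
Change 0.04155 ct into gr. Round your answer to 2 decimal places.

0.13 grains

1 carat = 3.08647 gr.
0.04155 × 3.08647 ≈ 0.13 gr.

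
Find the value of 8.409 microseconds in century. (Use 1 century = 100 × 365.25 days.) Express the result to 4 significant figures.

1 μs = 3.16881e-16 century.
So 8.409 × 3.16881e-16 ≈ 2.665e-15 century.

2.665e-15 centuries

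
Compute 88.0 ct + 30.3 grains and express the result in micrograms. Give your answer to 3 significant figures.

1.96e+7 μg

88.0 ct = 1.76000e+7 μg and 30.3 gr = 1.96341e+6 μg.
1.76000e+7 + 1.96341e+6 ≈ 1.96e+7 μg.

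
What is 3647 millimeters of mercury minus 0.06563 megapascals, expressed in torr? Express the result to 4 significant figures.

3155 torr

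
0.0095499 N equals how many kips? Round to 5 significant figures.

1 N = 0.000224809 kip.
Then 0.0095499 × 0.000224809 ≈ 2.1469e-6 kip.

2.1469e-6 kips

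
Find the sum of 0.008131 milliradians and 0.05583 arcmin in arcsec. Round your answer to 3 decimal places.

0.008131 mrad = 1.67714 arcsec and 0.05583 arcmin = 3.34980 arcsec.
1.67714 + 3.34980 ≈ 5.027 arcsec.

5.027 arcseconds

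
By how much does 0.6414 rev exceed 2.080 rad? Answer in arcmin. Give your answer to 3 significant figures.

6700 arcminutes

0.6414 rev = 13854.2 arcmin and 2.080 rad = 7150.51 arcmin.
13854.2 − 7150.51 ≈ 6700 arcmin.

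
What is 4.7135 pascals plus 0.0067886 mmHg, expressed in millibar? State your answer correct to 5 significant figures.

0.056186 mbar

4.7135 Pa = 0.0471350 mbar and 0.0067886 mmHg = 0.00905072 mbar.
0.0471350 + 0.00905072 ≈ 0.056186 mbar.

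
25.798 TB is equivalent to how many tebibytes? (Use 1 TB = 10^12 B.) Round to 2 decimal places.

1 TB = 0.909495 TiB.
25.798 × 0.909495 ≈ 23.46 TiB.

23.46 TiB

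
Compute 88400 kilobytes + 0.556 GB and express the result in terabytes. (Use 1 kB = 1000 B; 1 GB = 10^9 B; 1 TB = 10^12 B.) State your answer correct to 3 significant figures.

88400 kB = 8.84000 × 10^-5 TB and 0.556 GB = 0.000556000 TB.
8.84000 × 10^-5 + 0.000556000 ≈ 0.000644 TB.

0.000644 terabytes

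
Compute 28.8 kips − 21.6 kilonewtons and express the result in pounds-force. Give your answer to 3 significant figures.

23900 pounds-force

28.8 kip = 28800.0 lbf and 21.6 kN = 4855.87 lbf.
28800.0 − 4855.87 ≈ 23900 lbf.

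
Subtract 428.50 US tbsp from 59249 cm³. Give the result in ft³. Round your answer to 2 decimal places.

59249 cm³ = 2.09236 ft³ and 428.50 US tbsp = 0.223758 ft³.
2.09236 − 0.223758 ≈ 1.87 ft³.

1.87 ft³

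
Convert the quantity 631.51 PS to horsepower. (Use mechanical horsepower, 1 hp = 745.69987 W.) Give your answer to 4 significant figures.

1 PS = 0.986320 hp.
Then 631.51 × 0.986320 ≈ 622.9 hp.

622.9 hp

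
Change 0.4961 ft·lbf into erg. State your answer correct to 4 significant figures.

1 ft·lbf = 1.35582 × 10^7 ergs.
Then 0.4961 × 1.35582 × 10^7 ≈ 6.726 × 10^6 erg.

6.726 × 10^6 ergs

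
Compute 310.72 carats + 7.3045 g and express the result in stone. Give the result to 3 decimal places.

0.011 st

310.72 ct = 0.00978600 st and 7.3045 g = 0.00115026 st.
0.00978600 + 0.00115026 ≈ 0.011 st.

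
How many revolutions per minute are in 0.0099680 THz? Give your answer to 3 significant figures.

5.98 × 10^11 rpm

1 THz = 6.00000 × 10^13 rpm.
So 0.0099680 × 6.00000 × 10^13 ≈ 5.98 × 10^11 rpm.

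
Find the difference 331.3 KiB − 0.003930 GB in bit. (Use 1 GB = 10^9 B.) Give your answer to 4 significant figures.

-2.873 × 10^7 bit

331.3 KiB = 2.71401 × 10^6 bit and 0.003930 GB = 3.14400 × 10^7 bit.
2.71401 × 10^6 − 3.14400 × 10^7 ≈ -2.873 × 10^7 bit.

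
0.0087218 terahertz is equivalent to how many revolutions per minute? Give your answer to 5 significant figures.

5.2331e+11 rpm

1 THz = 6.00000e+13 rpm.
0.0087218 × 6.00000e+13 ≈ 5.2331e+11 rpm.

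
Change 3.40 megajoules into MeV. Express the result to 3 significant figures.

2.12e+19 megaelectronvolts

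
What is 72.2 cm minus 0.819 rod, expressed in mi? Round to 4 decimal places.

72.2 cm = 0.0004486300 mi and 0.819 rod = 0.002559375 mi.
0.0004486300 − 0.002559375 ≈ -0.0021 mi.

-0.0021 mi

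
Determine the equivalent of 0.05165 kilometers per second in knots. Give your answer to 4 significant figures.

100.4 kn

1 km/s = 1943.84 kn.
0.05165 × 1943.84 ≈ 100.4 kn.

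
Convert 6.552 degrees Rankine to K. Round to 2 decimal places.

°R = K × 9/5.
Applying the formula gives 3.64 K.

3.64 kelvins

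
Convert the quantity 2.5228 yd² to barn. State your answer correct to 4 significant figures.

1 square yard = 8.36127e+27 barn.
So 2.5228 × 8.36127e+27 ≈ 2.109e+28 barn.

2.109e+28 barn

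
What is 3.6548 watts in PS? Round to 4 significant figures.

0.004969 PS

1 W = 0.00135962 PS.
So 3.6548 × 0.00135962 ≈ 0.004969 PS.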